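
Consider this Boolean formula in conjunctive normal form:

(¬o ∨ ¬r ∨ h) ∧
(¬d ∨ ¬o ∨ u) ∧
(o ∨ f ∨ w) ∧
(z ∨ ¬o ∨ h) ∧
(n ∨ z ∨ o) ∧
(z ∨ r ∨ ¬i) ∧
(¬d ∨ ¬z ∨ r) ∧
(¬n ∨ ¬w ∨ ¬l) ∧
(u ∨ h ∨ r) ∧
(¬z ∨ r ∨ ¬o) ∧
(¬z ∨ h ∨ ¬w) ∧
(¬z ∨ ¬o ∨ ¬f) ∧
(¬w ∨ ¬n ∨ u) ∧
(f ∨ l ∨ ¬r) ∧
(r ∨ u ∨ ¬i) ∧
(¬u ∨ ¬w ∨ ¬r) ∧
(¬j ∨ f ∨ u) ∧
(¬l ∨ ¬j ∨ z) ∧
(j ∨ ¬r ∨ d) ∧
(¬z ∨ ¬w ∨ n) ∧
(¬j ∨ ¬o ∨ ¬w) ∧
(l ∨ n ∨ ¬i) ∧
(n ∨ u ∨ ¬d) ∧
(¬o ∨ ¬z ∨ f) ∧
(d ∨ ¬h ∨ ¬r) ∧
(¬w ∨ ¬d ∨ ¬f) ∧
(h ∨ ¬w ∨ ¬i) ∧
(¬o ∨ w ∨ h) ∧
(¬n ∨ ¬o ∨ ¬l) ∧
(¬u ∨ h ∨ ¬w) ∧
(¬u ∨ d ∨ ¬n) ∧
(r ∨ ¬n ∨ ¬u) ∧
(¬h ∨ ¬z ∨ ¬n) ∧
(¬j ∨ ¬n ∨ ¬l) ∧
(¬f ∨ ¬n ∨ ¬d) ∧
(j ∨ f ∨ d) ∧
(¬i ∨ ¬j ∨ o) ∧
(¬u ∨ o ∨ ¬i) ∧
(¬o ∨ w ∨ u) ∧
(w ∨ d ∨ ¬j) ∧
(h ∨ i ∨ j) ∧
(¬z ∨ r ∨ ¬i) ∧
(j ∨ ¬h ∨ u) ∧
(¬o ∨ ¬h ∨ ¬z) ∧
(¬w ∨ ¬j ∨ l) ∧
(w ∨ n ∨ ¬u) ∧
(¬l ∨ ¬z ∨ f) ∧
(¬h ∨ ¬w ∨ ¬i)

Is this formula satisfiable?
Yes

Yes, the formula is satisfiable.

One satisfying assignment is: l=False, u=True, w=True, i=False, r=False, o=True, n=False, h=True, z=False, f=False, j=False, d=True

Verification: With this assignment, all 48 clauses evaluate to true.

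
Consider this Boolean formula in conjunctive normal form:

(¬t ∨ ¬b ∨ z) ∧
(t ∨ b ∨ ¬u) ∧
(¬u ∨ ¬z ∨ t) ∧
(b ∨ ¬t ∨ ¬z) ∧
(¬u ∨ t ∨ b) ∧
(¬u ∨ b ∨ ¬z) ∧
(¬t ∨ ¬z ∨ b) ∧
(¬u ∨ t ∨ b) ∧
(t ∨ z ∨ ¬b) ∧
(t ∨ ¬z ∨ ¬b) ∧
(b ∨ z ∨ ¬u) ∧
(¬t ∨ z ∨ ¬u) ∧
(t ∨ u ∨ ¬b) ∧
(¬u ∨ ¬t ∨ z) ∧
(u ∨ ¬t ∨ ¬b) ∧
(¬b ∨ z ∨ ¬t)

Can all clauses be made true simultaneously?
Yes

Yes, the formula is satisfiable.

One satisfying assignment is: u=False, b=False, t=False, z=False

Verification: With this assignment, all 16 clauses evaluate to true.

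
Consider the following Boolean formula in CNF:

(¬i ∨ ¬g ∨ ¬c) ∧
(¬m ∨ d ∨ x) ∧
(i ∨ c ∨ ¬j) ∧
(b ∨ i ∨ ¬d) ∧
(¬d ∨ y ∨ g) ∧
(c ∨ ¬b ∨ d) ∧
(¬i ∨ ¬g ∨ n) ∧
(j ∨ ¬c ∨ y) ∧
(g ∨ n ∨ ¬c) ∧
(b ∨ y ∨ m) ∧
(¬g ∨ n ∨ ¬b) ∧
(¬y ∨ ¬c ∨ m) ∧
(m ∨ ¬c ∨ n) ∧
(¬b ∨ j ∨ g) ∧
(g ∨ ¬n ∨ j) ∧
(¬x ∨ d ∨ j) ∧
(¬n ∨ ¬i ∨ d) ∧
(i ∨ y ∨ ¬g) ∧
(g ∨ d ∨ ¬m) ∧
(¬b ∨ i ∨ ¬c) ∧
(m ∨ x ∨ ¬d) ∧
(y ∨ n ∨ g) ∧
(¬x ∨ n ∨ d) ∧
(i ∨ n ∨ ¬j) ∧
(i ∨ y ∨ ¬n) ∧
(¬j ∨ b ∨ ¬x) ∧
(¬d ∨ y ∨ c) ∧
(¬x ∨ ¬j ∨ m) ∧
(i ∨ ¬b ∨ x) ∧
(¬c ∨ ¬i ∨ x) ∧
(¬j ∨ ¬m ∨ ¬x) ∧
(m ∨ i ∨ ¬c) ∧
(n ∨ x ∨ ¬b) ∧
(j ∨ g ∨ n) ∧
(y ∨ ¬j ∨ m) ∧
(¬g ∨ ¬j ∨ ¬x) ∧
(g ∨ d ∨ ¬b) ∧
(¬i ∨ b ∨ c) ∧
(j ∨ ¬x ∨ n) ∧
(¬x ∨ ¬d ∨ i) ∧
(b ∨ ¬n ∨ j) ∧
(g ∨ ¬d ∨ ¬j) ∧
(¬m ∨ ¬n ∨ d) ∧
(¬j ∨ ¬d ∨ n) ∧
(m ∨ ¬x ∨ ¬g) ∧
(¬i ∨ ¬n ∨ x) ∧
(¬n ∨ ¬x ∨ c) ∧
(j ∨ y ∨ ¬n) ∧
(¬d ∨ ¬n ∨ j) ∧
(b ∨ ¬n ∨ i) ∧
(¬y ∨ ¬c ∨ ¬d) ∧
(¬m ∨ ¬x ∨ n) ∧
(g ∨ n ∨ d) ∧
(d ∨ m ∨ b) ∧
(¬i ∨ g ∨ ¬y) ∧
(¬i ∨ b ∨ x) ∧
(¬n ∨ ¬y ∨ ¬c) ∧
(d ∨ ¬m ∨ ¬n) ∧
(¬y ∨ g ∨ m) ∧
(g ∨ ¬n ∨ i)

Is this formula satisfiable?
No

No, the formula is not satisfiable.

No assignment of truth values to the variables can make all 60 clauses true simultaneously.

The formula is UNSAT (unsatisfiable).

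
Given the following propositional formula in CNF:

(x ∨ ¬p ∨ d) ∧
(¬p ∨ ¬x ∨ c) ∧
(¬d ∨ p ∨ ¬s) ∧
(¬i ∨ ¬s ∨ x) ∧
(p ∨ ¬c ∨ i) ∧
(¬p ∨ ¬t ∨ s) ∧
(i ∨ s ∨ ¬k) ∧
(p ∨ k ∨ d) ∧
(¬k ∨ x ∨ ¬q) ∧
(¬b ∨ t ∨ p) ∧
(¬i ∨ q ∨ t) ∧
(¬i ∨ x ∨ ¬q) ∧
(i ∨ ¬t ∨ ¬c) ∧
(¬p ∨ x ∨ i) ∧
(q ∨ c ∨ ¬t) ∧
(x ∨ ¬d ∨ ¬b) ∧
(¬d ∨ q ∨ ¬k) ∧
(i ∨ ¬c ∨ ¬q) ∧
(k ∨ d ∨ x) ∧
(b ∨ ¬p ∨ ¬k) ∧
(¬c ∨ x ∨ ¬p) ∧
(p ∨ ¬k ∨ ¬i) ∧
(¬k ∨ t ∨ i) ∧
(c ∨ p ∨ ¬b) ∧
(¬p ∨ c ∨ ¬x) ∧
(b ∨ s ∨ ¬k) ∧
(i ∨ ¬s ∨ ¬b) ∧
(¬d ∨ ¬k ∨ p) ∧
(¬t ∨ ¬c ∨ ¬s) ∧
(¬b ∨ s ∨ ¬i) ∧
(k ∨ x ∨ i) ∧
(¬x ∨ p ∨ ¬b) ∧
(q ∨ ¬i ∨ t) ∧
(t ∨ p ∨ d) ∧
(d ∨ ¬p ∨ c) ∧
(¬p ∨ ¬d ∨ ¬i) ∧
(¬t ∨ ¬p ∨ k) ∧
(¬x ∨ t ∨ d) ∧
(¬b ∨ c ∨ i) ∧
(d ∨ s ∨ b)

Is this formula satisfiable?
Yes

Yes, the formula is satisfiable.

One satisfying assignment is: x=True, b=False, c=False, i=False, t=False, d=True, p=False, s=False, q=False, k=False

Verification: With this assignment, all 40 clauses evaluate to true.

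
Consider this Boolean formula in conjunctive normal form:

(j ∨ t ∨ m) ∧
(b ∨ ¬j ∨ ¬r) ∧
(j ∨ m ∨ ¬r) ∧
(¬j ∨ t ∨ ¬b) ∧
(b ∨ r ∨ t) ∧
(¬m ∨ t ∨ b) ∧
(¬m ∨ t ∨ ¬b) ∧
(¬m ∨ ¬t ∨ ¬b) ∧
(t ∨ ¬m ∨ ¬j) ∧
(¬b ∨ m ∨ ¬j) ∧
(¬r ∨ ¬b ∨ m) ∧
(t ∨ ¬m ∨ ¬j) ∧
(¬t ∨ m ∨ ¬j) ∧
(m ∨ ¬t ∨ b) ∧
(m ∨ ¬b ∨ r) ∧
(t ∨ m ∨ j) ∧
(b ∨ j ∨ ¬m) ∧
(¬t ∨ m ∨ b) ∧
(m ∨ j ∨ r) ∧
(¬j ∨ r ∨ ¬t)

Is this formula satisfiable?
No

No, the formula is not satisfiable.

No assignment of truth values to the variables can make all 20 clauses true simultaneously.

The formula is UNSAT (unsatisfiable).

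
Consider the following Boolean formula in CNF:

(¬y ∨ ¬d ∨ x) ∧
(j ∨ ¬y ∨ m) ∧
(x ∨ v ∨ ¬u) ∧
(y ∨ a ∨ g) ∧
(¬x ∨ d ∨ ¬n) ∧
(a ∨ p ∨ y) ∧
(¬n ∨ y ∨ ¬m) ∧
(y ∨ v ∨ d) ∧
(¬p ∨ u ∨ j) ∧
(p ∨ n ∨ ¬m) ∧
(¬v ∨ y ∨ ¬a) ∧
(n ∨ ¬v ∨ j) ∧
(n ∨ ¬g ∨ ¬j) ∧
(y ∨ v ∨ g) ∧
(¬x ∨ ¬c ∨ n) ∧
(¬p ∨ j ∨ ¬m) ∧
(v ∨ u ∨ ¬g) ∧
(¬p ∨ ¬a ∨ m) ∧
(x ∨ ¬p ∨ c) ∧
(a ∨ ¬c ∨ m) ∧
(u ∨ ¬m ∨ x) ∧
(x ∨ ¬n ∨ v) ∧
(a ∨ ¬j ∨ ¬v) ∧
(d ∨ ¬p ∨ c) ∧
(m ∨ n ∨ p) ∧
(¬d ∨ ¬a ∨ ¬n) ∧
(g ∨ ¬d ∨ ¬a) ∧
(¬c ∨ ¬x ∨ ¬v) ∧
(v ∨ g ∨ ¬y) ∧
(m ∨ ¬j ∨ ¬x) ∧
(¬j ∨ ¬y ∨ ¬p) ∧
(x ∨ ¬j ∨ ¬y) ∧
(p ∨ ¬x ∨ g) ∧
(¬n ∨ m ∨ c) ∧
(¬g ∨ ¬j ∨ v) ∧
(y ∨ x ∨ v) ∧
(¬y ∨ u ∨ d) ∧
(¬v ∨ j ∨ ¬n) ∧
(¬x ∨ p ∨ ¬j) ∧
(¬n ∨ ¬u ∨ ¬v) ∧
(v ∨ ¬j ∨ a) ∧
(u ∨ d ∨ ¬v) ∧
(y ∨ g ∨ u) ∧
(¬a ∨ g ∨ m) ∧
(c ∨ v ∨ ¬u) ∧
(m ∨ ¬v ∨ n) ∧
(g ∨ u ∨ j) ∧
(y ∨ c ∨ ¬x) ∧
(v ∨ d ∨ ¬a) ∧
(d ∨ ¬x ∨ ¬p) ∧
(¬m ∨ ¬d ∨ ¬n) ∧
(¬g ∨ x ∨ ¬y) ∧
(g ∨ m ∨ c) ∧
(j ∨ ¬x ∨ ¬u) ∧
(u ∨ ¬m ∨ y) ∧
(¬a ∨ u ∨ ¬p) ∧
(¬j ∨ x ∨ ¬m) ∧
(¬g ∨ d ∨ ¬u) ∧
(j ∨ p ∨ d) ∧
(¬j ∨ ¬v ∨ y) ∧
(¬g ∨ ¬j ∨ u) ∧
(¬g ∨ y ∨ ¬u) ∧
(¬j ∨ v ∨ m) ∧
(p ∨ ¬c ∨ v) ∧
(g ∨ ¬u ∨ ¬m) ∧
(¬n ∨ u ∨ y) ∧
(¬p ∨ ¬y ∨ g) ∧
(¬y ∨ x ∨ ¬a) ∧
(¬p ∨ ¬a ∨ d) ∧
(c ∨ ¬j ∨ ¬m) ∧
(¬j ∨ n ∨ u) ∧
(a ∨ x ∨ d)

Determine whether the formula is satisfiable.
No

No, the formula is not satisfiable.

No assignment of truth values to the variables can make all 72 clauses true simultaneously.

The formula is UNSAT (unsatisfiable).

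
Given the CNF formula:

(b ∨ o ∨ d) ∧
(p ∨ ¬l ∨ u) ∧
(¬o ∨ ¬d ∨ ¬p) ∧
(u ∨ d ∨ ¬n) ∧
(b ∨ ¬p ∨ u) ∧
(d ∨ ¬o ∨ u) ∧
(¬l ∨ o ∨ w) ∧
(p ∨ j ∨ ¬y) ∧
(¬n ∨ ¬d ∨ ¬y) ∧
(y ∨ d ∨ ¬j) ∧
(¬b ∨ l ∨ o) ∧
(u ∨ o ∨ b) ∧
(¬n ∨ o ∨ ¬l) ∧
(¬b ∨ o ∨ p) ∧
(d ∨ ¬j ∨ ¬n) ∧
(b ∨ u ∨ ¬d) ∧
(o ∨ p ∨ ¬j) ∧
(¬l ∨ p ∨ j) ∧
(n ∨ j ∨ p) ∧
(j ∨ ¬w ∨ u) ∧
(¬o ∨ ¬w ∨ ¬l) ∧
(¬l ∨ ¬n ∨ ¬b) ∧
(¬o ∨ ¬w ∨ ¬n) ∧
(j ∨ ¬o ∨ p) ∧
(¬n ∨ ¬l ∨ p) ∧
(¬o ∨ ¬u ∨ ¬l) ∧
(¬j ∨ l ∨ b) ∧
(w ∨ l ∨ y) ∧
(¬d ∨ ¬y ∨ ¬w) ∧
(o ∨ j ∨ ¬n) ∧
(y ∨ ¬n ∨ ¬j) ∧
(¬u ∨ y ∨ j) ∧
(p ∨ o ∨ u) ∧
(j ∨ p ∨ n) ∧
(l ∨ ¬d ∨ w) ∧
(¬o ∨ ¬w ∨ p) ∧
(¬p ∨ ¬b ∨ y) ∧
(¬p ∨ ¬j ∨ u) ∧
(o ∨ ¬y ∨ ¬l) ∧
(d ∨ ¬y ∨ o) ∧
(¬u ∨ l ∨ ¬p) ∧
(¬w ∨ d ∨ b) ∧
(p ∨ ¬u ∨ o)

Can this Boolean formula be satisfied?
Yes

Yes, the formula is satisfiable.

One satisfying assignment is: y=True, u=True, j=True, w=False, p=False, o=True, n=False, l=False, b=True, d=False

Verification: With this assignment, all 43 clauses evaluate to true.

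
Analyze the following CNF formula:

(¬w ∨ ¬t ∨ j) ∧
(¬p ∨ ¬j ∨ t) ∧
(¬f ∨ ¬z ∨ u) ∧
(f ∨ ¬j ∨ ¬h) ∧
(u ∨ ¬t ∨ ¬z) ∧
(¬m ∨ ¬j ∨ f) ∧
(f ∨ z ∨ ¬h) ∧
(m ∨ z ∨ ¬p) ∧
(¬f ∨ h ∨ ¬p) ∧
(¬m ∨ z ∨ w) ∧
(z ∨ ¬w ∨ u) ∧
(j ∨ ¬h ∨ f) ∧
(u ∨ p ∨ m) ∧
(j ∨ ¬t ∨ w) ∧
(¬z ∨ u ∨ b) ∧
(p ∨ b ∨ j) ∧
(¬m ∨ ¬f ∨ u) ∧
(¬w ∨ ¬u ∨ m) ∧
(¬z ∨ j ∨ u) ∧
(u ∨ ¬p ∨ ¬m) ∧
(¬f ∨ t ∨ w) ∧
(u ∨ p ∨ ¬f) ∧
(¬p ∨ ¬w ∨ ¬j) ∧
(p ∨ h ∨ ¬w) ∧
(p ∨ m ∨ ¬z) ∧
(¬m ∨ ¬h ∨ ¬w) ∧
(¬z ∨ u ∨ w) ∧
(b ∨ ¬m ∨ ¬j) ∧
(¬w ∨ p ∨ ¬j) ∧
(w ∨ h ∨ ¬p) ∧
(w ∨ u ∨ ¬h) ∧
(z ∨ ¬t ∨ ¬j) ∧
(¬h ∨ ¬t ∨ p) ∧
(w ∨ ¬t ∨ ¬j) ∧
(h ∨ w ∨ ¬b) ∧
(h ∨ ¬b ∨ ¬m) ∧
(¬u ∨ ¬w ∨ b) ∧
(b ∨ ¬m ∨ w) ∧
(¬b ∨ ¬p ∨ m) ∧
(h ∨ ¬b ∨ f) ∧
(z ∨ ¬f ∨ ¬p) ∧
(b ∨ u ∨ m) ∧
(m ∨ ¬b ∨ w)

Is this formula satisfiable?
Yes

Yes, the formula is satisfiable.

One satisfying assignment is: u=True, b=False, f=False, t=False, h=False, m=False, j=True, w=False, z=False, p=False

Verification: With this assignment, all 43 clauses evaluate to true.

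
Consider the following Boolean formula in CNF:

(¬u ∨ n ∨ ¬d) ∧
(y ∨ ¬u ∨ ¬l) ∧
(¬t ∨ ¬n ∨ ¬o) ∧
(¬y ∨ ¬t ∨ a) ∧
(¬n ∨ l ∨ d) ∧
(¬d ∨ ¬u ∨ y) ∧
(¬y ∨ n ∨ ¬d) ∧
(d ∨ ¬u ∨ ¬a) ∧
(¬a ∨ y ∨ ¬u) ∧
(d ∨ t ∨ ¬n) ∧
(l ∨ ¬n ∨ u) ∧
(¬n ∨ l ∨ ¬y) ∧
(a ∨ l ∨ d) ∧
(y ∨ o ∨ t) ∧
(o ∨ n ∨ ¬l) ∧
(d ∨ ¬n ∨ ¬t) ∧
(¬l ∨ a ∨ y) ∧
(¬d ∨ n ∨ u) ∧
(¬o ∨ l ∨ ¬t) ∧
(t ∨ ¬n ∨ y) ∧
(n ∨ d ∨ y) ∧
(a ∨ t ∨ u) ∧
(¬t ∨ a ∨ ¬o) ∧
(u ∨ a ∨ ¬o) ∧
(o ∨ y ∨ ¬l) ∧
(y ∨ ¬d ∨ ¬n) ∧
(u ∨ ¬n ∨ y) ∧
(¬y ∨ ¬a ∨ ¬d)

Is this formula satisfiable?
Yes

Yes, the formula is satisfiable.

One satisfying assignment is: a=False, d=True, o=False, n=True, y=True, l=True, u=True, t=False

Verification: With this assignment, all 28 clauses evaluate to true.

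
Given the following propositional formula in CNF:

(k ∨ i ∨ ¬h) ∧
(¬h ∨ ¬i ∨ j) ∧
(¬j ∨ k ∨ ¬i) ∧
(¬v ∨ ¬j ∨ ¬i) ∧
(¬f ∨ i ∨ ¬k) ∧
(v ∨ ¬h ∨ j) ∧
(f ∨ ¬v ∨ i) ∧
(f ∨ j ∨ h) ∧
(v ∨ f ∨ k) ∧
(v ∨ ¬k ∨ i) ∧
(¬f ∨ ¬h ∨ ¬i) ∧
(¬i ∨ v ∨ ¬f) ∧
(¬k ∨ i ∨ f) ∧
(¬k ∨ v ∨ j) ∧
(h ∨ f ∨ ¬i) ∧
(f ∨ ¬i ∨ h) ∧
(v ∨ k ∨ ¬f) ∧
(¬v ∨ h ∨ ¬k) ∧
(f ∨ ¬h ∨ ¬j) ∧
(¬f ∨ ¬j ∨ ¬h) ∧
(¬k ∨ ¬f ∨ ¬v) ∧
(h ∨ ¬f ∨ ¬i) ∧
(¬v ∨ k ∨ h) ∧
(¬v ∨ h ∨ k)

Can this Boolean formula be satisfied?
No

No, the formula is not satisfiable.

No assignment of truth values to the variables can make all 24 clauses true simultaneously.

The formula is UNSAT (unsatisfiable).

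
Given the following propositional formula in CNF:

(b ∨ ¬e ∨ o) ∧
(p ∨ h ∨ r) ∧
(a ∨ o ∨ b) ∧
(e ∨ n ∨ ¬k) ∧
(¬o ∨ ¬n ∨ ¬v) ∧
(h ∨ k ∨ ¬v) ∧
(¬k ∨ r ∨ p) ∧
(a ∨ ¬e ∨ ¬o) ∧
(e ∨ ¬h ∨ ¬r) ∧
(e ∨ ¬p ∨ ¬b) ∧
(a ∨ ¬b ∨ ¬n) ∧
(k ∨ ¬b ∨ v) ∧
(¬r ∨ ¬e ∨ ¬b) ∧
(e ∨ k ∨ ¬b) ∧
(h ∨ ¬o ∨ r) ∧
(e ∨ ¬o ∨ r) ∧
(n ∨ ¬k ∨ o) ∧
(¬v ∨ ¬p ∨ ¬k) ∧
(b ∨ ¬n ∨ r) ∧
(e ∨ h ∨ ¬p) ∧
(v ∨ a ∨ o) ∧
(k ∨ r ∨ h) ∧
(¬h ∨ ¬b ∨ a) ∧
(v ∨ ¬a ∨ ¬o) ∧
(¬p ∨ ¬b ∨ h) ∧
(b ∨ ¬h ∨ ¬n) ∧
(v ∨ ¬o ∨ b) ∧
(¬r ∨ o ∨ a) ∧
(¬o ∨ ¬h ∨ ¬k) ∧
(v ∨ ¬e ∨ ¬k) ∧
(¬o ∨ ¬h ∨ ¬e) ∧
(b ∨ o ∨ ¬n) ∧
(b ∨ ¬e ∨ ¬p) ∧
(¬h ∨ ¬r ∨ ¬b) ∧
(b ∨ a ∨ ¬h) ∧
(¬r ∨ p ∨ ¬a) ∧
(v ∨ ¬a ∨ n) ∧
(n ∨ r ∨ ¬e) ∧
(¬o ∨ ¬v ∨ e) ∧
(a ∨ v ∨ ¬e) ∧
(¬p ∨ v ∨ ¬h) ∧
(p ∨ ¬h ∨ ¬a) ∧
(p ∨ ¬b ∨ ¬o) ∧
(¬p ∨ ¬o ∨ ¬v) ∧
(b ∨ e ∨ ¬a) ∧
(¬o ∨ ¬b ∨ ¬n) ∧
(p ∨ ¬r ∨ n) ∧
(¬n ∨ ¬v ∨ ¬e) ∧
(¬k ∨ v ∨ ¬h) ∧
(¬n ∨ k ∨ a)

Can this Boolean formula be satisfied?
No

No, the formula is not satisfiable.

No assignment of truth values to the variables can make all 50 clauses true simultaneously.

The formula is UNSAT (unsatisfiable).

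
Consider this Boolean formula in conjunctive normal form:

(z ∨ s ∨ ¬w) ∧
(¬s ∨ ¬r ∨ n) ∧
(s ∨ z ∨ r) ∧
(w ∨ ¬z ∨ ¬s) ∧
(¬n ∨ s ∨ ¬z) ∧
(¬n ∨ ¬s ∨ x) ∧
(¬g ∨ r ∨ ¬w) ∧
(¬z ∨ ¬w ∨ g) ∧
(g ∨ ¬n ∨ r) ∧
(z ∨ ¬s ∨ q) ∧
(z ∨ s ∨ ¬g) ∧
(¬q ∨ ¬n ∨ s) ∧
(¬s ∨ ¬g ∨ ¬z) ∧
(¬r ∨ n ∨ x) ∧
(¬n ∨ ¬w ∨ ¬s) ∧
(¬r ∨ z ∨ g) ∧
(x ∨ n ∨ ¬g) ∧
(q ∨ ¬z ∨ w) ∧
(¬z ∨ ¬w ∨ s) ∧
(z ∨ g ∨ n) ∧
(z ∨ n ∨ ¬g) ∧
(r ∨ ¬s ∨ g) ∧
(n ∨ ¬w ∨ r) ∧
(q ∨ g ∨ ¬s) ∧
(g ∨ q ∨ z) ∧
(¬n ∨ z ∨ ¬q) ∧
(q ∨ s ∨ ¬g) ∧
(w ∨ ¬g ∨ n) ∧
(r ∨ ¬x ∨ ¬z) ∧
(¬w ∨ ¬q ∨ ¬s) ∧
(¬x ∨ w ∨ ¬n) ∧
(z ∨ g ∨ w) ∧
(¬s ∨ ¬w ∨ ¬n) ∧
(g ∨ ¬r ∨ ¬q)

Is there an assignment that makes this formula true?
Yes

Yes, the formula is satisfiable.

One satisfying assignment is: r=False, g=False, s=False, z=True, q=True, n=False, x=False, w=False

Verification: With this assignment, all 34 clauses evaluate to true.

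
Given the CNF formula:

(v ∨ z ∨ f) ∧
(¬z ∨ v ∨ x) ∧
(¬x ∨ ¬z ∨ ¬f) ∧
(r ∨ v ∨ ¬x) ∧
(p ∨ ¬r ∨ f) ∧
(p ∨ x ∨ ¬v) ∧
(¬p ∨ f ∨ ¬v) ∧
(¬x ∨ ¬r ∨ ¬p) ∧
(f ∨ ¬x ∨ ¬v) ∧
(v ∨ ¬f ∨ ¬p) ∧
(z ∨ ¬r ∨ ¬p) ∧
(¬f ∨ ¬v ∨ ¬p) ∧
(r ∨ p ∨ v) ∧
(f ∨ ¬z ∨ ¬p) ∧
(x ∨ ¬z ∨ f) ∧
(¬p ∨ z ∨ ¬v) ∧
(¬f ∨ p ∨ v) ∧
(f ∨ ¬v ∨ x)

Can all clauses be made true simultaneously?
Yes

Yes, the formula is satisfiable.

One satisfying assignment is: p=False, x=True, f=True, z=False, r=False, v=True

Verification: With this assignment, all 18 clauses evaluate to true.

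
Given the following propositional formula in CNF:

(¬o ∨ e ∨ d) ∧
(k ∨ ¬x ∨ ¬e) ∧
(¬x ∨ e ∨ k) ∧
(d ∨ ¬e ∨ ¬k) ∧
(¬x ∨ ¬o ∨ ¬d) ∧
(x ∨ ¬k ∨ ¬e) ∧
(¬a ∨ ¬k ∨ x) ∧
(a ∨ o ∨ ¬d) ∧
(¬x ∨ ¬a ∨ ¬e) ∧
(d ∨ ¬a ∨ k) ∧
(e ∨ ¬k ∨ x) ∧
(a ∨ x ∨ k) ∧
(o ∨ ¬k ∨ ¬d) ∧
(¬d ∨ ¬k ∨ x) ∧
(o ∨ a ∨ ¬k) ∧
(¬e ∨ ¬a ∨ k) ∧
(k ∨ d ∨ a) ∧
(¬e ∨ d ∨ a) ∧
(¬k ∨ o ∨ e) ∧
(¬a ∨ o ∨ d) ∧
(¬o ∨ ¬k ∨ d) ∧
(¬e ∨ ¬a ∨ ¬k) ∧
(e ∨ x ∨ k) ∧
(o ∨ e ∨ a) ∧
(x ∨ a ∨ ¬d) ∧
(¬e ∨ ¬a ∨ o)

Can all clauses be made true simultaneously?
No

No, the formula is not satisfiable.

No assignment of truth values to the variables can make all 26 clauses true simultaneously.

The formula is UNSAT (unsatisfiable).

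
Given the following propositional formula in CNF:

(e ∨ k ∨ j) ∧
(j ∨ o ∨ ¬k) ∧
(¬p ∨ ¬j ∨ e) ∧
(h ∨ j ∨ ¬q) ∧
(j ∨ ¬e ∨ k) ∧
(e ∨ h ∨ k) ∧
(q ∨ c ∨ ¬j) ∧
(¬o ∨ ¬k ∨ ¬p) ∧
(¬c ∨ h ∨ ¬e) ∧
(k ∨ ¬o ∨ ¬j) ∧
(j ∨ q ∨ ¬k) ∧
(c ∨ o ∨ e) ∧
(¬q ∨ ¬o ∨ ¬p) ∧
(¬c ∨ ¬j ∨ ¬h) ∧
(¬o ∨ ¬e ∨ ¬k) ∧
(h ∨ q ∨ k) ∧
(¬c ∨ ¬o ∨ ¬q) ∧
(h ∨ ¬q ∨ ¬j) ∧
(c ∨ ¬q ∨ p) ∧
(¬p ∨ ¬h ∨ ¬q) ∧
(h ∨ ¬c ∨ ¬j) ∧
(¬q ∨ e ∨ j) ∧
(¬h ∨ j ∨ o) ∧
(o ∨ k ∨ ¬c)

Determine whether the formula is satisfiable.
No

No, the formula is not satisfiable.

No assignment of truth values to the variables can make all 24 clauses true simultaneously.

The formula is UNSAT (unsatisfiable).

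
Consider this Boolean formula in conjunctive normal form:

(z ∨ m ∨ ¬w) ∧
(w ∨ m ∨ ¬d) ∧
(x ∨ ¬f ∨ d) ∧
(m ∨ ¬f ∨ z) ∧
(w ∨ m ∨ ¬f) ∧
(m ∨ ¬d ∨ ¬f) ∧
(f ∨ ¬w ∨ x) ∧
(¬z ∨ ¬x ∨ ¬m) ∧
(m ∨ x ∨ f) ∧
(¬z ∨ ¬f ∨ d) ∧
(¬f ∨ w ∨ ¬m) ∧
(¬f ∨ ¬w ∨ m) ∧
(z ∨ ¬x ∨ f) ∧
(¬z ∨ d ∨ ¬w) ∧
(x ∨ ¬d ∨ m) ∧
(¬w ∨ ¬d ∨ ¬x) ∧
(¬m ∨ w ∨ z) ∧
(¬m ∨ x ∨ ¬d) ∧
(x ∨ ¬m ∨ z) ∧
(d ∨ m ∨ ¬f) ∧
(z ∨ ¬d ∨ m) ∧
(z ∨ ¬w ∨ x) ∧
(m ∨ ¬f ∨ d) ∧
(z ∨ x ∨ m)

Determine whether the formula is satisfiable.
Yes

Yes, the formula is satisfiable.

One satisfying assignment is: m=True, x=False, d=False, w=False, f=False, z=True

Verification: With this assignment, all 24 clauses evaluate to true.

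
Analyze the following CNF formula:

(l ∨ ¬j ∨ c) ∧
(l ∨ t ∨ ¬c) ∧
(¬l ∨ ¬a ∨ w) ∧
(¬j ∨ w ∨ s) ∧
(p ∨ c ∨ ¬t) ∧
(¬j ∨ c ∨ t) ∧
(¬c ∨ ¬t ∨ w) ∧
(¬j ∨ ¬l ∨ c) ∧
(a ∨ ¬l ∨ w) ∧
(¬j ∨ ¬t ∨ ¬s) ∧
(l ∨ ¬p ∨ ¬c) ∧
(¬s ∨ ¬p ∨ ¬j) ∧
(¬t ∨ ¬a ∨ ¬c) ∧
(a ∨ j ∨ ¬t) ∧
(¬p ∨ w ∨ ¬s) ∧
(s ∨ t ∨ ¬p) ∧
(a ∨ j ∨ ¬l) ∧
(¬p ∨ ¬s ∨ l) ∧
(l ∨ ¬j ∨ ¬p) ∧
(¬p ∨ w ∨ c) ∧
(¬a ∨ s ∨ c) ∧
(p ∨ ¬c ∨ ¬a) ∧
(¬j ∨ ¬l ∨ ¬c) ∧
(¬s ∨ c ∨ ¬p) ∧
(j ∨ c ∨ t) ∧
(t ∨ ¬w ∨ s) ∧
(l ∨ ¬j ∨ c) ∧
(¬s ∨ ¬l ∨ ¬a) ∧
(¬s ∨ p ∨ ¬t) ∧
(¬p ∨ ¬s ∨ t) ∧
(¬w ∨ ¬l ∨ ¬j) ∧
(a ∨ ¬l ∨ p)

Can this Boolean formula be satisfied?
Yes

Yes, the formula is satisfiable.

One satisfying assignment is: c=True, w=True, a=False, j=True, l=False, t=True, p=False, s=False

Verification: With this assignment, all 32 clauses evaluate to true.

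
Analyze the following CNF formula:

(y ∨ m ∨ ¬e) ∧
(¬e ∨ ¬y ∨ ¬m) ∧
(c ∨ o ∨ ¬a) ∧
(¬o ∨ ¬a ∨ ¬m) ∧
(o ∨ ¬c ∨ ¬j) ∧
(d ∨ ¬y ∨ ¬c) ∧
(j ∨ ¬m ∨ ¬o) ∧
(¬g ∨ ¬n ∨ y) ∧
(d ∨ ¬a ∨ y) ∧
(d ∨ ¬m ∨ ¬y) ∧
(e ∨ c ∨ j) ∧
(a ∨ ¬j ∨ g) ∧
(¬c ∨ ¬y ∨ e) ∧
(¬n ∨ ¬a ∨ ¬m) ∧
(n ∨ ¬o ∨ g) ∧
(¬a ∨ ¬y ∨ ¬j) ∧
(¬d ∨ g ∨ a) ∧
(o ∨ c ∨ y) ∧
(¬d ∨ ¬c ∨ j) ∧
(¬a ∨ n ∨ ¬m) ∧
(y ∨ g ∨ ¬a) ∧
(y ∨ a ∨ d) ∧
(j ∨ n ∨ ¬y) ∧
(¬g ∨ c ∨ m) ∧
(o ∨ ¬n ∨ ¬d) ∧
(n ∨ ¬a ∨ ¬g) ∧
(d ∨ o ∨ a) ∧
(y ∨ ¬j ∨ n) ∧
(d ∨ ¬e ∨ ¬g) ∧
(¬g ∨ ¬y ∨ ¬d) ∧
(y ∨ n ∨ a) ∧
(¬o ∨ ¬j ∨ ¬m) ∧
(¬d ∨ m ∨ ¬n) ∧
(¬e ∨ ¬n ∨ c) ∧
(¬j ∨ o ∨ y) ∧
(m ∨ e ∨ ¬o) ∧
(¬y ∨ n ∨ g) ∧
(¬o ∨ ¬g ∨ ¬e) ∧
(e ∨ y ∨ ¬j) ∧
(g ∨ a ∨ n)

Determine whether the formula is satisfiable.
No

No, the formula is not satisfiable.

No assignment of truth values to the variables can make all 40 clauses true simultaneously.

The formula is UNSAT (unsatisfiable).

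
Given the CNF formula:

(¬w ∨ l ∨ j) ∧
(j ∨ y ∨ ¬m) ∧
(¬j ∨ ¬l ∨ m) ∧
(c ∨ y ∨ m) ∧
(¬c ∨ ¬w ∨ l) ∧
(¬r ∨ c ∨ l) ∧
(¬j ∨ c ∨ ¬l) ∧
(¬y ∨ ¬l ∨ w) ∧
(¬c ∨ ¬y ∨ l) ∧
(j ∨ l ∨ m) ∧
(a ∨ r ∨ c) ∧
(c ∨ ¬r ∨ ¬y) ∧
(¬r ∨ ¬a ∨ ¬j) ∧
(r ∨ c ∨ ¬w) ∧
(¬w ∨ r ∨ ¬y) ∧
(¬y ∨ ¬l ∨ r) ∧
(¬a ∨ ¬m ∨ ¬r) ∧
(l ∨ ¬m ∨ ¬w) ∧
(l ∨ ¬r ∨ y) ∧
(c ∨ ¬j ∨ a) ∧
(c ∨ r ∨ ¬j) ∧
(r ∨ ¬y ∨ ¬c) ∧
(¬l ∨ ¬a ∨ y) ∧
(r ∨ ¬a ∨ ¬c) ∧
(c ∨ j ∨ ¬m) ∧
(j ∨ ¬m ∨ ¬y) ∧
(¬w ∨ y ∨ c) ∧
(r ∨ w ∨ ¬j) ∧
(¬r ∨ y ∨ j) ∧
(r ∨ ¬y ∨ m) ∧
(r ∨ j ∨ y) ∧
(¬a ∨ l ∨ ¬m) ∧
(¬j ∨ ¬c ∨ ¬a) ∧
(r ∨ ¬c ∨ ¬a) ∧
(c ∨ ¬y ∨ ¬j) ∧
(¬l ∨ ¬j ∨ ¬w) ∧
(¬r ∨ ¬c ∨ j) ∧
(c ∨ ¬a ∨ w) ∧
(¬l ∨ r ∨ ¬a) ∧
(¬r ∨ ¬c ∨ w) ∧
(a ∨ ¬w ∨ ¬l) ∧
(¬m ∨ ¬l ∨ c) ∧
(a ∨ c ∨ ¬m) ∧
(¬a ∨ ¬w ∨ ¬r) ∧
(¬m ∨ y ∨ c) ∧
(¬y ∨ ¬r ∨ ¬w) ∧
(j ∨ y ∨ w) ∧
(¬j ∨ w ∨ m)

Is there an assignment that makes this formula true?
No

No, the formula is not satisfiable.

No assignment of truth values to the variables can make all 48 clauses true simultaneously.

The formula is UNSAT (unsatisfiable).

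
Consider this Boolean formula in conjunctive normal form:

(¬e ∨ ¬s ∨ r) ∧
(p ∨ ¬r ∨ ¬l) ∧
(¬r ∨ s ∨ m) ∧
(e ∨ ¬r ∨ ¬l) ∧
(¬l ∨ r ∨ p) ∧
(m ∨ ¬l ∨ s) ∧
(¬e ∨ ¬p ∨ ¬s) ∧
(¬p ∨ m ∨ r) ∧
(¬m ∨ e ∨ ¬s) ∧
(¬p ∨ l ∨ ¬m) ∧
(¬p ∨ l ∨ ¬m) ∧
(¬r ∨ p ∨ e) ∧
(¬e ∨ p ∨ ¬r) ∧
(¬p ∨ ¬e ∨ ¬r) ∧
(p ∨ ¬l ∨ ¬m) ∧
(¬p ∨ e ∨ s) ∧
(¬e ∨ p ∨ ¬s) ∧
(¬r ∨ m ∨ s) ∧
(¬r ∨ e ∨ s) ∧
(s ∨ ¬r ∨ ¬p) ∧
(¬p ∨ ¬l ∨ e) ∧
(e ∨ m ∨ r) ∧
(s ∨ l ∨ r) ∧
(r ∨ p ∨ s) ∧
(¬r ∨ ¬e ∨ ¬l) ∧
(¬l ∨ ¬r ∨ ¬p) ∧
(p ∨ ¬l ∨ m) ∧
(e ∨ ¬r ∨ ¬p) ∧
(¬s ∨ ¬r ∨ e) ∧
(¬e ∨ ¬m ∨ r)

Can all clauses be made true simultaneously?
No

No, the formula is not satisfiable.

No assignment of truth values to the variables can make all 30 clauses true simultaneously.

The formula is UNSAT (unsatisfiable).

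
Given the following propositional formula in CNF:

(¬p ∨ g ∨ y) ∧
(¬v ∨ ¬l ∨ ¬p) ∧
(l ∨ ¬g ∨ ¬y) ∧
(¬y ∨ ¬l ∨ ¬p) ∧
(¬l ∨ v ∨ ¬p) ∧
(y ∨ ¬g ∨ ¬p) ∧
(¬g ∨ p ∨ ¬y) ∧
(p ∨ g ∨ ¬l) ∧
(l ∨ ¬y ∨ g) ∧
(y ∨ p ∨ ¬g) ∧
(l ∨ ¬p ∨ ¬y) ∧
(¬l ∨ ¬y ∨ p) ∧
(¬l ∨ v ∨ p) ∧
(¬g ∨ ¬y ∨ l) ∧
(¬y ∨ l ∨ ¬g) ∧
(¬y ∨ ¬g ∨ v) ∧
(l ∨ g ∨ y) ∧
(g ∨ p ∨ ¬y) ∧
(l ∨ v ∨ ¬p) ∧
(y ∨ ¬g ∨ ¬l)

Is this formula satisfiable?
No

No, the formula is not satisfiable.

No assignment of truth values to the variables can make all 20 clauses true simultaneously.

The formula is UNSAT (unsatisfiable).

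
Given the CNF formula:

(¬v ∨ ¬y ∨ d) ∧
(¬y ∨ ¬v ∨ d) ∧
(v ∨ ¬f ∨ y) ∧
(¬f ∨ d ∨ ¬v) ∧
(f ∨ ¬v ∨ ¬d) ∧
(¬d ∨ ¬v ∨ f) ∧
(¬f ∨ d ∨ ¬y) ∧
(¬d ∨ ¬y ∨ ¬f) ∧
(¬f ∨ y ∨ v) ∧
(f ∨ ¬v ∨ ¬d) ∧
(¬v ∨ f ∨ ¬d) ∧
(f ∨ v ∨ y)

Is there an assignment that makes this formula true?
Yes

Yes, the formula is satisfiable.

One satisfying assignment is: v=False, d=False, y=True, f=False

Verification: With this assignment, all 12 clauses evaluate to true.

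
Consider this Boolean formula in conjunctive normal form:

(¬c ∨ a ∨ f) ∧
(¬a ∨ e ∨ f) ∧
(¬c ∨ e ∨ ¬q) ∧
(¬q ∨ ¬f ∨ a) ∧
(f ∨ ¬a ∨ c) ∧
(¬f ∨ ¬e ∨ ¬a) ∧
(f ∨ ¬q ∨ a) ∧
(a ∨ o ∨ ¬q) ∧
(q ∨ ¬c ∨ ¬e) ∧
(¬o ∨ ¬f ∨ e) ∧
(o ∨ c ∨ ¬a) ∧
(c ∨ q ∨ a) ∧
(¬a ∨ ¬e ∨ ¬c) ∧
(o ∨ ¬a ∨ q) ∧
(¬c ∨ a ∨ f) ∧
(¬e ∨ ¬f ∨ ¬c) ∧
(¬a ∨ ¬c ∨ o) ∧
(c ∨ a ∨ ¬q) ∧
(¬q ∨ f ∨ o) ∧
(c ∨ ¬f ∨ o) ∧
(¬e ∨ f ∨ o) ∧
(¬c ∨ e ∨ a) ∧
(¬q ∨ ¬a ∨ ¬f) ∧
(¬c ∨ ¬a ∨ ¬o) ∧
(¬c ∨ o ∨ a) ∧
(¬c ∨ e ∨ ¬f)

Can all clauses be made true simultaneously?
No

No, the formula is not satisfiable.

No assignment of truth values to the variables can make all 26 clauses true simultaneously.

The formula is UNSAT (unsatisfiable).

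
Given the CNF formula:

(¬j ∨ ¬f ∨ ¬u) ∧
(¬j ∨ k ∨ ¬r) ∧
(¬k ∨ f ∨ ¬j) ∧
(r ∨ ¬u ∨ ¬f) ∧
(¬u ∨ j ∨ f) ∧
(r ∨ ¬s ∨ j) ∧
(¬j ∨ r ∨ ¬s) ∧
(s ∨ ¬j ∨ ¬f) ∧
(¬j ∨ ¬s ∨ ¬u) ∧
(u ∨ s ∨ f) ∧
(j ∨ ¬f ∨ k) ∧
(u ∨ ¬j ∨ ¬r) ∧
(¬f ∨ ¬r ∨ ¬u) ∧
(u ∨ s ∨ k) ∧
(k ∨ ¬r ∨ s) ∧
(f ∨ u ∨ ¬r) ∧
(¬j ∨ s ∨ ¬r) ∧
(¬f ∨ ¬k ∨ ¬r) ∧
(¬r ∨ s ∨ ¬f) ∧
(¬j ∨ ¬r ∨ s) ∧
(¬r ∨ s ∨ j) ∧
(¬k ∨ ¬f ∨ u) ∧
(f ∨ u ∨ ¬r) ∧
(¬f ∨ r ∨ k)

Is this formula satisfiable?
Yes

Yes, the formula is satisfiable.

One satisfying assignment is: r=False, u=True, j=True, f=False, k=False, s=False

Verification: With this assignment, all 24 clauses evaluate to true.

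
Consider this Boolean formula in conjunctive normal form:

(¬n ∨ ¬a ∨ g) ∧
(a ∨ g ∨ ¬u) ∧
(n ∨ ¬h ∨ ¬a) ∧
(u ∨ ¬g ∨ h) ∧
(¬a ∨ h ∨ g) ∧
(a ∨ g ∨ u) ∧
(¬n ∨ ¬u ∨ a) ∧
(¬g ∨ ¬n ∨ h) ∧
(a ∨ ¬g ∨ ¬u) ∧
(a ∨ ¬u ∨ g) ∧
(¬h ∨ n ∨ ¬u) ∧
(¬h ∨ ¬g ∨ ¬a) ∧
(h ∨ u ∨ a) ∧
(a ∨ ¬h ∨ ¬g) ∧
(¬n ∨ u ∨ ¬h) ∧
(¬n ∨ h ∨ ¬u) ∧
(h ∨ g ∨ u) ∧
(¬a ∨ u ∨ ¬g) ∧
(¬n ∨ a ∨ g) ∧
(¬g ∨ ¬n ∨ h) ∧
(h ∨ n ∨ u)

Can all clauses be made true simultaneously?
Yes

Yes, the formula is satisfiable.

One satisfying assignment is: h=False, u=True, g=True, n=False, a=True

Verification: With this assignment, all 21 clauses evaluate to true.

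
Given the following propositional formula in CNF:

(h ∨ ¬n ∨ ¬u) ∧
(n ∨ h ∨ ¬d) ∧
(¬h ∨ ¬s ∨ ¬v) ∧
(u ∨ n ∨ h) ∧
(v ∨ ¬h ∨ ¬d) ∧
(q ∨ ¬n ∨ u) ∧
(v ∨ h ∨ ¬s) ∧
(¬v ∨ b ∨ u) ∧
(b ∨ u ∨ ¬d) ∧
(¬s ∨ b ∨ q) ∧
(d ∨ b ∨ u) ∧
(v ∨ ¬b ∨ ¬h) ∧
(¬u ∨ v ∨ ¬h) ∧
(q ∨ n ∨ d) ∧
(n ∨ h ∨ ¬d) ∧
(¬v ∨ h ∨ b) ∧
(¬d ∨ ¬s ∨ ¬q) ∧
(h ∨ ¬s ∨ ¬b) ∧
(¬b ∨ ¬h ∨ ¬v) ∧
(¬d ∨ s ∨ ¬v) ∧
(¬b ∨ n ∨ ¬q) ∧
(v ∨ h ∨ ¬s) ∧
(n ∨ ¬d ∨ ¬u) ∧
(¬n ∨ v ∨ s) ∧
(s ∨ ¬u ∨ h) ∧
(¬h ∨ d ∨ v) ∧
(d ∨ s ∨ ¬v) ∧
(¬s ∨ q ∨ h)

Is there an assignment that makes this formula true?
No

No, the formula is not satisfiable.

No assignment of truth values to the variables can make all 28 clauses true simultaneously.

The formula is UNSAT (unsatisfiable).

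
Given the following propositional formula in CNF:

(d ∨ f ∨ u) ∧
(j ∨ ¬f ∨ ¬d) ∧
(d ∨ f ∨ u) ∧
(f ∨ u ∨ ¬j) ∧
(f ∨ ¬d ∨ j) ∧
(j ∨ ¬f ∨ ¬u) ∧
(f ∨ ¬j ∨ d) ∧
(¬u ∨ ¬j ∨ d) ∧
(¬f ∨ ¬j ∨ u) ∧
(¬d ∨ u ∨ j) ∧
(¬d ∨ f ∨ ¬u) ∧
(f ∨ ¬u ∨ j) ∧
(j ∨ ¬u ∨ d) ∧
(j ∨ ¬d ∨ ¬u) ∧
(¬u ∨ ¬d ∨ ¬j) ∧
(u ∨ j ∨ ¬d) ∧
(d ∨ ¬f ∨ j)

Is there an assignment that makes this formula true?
No

No, the formula is not satisfiable.

No assignment of truth values to the variables can make all 17 clauses true simultaneously.

The formula is UNSAT (unsatisfiable).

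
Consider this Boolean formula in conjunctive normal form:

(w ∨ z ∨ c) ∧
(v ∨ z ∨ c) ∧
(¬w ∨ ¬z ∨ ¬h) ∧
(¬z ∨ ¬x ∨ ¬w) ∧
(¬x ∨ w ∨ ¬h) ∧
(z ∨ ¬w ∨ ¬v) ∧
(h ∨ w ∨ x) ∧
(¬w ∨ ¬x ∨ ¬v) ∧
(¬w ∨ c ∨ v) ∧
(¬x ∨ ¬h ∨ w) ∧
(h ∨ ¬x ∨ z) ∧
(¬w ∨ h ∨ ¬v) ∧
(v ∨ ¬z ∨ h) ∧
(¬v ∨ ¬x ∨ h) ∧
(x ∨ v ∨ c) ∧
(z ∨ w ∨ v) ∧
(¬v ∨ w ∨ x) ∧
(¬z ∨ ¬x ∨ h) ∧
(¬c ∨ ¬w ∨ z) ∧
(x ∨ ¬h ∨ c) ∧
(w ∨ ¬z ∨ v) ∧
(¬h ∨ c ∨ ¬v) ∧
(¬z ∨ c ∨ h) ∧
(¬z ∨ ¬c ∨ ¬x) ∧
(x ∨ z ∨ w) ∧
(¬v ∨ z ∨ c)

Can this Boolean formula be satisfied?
No

No, the formula is not satisfiable.

No assignment of truth values to the variables can make all 26 clauses true simultaneously.

The formula is UNSAT (unsatisfiable).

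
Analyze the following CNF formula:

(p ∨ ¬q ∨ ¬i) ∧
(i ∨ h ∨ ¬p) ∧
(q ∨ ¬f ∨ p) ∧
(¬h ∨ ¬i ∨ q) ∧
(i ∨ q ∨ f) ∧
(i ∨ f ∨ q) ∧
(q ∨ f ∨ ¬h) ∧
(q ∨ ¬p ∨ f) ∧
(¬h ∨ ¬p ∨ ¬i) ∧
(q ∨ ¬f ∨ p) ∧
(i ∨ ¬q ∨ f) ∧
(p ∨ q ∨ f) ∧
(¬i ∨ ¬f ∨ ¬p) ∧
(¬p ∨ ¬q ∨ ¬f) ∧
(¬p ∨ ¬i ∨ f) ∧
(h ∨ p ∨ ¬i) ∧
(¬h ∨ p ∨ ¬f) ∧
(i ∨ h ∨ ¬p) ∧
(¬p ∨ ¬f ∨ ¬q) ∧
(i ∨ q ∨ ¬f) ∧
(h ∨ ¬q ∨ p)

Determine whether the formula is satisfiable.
No

No, the formula is not satisfiable.

No assignment of truth values to the variables can make all 21 clauses true simultaneously.

The formula is UNSAT (unsatisfiable).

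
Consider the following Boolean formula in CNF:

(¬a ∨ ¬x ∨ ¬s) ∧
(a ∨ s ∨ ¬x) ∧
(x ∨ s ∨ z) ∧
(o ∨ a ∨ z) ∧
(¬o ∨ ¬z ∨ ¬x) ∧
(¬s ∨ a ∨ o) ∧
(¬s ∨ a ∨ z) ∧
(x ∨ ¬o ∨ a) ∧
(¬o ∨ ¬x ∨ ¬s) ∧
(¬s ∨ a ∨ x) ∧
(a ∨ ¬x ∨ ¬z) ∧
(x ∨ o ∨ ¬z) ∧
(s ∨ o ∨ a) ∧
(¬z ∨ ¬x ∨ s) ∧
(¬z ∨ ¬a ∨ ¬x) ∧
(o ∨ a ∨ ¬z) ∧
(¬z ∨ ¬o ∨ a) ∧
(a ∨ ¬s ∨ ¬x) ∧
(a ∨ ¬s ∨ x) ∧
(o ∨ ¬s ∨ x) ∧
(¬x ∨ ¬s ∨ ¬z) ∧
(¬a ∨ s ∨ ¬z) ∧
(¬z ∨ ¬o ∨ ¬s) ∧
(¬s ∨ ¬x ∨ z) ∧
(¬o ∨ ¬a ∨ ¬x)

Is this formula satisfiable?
Yes

Yes, the formula is satisfiable.

One satisfying assignment is: z=False, a=True, x=False, o=True, s=True

Verification: With this assignment, all 25 clauses evaluate to true.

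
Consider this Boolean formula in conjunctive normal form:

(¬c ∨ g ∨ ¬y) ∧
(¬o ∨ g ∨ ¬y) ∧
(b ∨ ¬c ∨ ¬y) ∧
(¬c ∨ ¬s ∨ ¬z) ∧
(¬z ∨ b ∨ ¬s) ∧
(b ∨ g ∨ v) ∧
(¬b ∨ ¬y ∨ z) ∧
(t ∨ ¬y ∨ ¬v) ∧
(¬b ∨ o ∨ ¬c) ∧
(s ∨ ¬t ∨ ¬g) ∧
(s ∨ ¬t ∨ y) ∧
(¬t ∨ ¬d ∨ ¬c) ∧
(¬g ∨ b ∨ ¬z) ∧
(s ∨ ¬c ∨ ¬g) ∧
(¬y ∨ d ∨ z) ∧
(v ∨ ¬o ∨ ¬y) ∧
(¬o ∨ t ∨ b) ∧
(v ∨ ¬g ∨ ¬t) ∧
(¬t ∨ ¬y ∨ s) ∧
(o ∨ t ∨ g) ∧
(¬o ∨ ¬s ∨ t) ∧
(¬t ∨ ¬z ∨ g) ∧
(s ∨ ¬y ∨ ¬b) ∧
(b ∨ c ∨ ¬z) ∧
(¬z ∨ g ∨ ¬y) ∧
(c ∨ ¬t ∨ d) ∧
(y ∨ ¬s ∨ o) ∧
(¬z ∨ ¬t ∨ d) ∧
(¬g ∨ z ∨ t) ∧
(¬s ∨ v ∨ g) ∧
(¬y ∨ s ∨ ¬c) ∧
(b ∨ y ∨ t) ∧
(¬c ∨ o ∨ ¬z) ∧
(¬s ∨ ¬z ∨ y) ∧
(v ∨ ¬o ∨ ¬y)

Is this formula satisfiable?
Yes

Yes, the formula is satisfiable.

One satisfying assignment is: t=False, z=False, b=True, s=False, y=False, v=False, o=True, g=False, c=False, d=False

Verification: With this assignment, all 35 clauses evaluate to true.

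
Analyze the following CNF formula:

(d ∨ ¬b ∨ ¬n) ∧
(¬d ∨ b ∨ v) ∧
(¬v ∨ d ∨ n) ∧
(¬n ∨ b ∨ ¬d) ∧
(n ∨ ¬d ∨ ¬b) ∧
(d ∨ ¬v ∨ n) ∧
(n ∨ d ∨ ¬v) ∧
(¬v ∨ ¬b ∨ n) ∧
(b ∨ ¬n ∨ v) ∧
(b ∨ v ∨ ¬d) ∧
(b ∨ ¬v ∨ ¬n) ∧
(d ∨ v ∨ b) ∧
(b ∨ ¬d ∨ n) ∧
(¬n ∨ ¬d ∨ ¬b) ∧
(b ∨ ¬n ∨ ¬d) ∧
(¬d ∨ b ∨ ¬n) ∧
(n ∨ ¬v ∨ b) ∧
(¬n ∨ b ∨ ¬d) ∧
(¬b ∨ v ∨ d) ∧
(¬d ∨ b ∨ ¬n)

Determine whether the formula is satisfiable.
No

No, the formula is not satisfiable.

No assignment of truth values to the variables can make all 20 clauses true simultaneously.

The formula is UNSAT (unsatisfiable).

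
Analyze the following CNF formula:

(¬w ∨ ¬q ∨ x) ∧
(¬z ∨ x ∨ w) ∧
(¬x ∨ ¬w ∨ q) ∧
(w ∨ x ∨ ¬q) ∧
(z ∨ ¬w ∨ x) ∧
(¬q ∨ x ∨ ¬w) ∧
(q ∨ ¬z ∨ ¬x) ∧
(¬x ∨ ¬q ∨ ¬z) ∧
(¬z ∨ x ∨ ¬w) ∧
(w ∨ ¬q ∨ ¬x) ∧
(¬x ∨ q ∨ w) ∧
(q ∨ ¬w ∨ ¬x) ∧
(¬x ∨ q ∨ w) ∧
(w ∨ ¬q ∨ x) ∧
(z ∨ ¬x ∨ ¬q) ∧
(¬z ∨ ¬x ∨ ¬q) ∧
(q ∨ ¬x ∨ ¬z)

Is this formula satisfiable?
Yes

Yes, the formula is satisfiable.

One satisfying assignment is: q=False, z=False, w=False, x=False

Verification: With this assignment, all 17 clauses evaluate to true.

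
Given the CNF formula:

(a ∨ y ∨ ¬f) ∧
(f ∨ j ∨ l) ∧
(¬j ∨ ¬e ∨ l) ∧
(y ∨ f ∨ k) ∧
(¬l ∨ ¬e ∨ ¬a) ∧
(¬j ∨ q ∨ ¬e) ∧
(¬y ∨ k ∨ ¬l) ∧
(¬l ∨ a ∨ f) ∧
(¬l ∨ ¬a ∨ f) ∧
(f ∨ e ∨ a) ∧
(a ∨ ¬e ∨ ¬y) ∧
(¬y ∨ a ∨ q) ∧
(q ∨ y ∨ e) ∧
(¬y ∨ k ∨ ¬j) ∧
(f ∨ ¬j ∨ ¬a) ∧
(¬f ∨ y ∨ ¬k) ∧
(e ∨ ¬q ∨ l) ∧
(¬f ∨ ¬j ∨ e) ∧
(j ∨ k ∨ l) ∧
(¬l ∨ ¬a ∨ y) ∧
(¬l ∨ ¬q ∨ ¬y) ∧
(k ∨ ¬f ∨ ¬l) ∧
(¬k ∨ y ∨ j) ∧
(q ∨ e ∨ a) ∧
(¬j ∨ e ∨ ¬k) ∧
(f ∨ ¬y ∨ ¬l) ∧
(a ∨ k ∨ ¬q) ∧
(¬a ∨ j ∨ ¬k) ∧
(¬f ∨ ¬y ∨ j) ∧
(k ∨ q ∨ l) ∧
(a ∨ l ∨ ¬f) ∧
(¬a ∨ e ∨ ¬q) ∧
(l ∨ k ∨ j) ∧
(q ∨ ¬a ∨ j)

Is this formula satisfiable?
No

No, the formula is not satisfiable.

No assignment of truth values to the variables can make all 34 clauses true simultaneously.

The formula is UNSAT (unsatisfiable).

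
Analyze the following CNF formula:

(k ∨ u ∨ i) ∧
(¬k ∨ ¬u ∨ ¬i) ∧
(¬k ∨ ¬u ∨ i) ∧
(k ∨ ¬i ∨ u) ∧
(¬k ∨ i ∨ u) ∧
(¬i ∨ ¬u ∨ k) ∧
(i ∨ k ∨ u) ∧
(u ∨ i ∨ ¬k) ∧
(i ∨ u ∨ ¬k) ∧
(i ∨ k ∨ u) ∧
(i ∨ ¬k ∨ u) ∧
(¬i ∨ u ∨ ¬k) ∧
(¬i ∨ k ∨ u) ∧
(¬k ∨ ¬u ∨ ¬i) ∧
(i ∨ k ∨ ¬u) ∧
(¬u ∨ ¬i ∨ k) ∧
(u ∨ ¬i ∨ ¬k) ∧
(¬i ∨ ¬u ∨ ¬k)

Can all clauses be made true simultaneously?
No

No, the formula is not satisfiable.

No assignment of truth values to the variables can make all 18 clauses true simultaneously.

The formula is UNSAT (unsatisfiable).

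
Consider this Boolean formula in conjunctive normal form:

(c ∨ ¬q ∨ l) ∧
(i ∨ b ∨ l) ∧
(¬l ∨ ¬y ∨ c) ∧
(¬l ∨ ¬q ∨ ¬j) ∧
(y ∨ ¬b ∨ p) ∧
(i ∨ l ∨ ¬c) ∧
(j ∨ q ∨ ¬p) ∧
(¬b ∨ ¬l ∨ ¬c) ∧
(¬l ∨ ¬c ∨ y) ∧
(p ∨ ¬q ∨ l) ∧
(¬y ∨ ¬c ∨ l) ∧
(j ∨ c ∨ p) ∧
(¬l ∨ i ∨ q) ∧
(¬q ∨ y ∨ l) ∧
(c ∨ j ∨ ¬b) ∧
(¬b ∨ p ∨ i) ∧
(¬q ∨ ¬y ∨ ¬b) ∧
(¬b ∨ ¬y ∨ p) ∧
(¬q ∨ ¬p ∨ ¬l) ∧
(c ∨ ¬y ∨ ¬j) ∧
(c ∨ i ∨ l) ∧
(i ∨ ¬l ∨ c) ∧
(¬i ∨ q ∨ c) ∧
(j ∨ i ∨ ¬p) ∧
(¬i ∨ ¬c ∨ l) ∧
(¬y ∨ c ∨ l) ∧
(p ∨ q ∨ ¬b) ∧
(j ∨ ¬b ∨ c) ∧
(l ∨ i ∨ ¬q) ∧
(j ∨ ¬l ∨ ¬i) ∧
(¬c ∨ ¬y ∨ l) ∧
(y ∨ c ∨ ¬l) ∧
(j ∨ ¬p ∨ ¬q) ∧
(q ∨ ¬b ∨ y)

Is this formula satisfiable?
Yes

Yes, the formula is satisfiable.

One satisfying assignment is: i=True, y=True, q=False, c=True, j=True, l=True, b=False, p=True

Verification: With this assignment, all 34 clauses evaluate to true.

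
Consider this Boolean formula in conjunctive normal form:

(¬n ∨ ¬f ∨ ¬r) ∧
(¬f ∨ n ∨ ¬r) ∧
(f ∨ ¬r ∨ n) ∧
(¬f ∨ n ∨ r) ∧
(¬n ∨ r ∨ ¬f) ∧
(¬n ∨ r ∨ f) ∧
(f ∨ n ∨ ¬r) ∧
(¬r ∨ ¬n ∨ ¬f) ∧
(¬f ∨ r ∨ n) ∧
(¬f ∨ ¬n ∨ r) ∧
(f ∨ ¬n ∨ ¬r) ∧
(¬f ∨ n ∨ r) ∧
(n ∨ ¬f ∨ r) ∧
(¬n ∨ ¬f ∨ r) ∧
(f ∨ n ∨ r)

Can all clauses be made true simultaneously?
No

No, the formula is not satisfiable.

No assignment of truth values to the variables can make all 15 clauses true simultaneously.

The formula is UNSAT (unsatisfiable).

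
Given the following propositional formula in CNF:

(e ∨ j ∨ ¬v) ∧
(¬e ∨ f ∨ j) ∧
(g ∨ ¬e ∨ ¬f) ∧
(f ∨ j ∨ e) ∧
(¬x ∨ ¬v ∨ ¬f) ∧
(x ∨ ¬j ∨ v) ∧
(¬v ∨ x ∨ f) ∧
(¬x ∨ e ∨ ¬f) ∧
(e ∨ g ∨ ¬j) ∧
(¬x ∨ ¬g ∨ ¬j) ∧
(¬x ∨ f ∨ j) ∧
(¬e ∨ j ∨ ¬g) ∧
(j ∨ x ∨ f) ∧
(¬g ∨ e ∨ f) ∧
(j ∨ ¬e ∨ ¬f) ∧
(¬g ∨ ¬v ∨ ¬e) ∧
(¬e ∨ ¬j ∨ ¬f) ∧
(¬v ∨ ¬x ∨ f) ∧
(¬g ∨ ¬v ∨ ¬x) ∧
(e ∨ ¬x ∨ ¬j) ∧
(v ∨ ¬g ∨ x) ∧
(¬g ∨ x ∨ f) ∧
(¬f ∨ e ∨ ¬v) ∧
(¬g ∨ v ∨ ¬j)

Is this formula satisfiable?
Yes

Yes, the formula is satisfiable.

One satisfying assignment is: x=False, f=True, v=False, e=False, j=False, g=False

Verification: With this assignment, all 24 clauses evaluate to true.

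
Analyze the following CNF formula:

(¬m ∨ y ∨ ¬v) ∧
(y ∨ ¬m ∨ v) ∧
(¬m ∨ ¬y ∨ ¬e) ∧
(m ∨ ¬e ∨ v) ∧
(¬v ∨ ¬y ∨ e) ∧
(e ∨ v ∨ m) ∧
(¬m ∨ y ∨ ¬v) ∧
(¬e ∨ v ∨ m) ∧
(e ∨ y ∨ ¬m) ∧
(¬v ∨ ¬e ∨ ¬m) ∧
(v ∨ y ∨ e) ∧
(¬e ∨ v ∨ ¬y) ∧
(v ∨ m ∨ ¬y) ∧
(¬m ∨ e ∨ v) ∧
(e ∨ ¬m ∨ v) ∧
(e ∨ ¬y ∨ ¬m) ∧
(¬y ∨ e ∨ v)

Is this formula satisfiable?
Yes

Yes, the formula is satisfiable.

One satisfying assignment is: e=False, m=False, y=False, v=True

Verification: With this assignment, all 17 clauses evaluate to true.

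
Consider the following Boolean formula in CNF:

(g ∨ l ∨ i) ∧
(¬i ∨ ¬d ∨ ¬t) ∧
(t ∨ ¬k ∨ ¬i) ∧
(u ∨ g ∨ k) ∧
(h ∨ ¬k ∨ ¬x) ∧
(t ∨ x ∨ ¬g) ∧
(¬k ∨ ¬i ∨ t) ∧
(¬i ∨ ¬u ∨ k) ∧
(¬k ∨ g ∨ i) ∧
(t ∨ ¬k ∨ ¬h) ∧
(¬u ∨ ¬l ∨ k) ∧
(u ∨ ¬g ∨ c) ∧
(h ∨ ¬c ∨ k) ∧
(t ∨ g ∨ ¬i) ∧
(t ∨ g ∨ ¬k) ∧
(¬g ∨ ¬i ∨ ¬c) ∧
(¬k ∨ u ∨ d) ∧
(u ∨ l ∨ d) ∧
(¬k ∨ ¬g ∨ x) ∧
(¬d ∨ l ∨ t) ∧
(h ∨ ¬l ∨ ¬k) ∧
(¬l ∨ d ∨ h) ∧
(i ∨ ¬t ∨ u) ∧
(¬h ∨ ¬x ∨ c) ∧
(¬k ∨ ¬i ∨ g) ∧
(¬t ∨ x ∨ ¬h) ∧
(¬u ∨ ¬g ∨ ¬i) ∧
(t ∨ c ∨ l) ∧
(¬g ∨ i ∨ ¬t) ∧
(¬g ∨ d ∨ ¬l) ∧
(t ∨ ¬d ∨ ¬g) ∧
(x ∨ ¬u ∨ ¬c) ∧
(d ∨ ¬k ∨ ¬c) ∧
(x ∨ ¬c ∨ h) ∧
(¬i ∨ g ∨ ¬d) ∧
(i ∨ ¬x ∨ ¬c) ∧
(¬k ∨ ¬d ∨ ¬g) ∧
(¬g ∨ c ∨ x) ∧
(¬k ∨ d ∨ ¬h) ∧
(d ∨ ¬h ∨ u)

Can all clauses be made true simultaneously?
No

No, the formula is not satisfiable.

No assignment of truth values to the variables can make all 40 clauses true simultaneously.

The formula is UNSAT (unsatisfiable).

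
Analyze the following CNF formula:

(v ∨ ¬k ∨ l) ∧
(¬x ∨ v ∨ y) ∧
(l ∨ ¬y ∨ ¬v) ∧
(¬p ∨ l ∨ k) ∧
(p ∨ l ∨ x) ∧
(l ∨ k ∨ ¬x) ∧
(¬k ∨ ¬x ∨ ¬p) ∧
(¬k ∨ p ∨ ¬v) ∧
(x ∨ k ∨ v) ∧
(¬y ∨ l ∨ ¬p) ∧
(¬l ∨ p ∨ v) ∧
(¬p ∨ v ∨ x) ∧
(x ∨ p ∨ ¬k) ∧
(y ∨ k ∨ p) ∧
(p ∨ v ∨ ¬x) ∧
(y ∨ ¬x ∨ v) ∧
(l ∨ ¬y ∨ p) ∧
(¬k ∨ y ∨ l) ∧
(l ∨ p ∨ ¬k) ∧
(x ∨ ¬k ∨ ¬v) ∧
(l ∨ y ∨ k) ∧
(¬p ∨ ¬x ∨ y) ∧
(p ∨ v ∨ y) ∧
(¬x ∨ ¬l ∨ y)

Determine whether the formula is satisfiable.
Yes

Yes, the formula is satisfiable.

One satisfying assignment is: l=True, x=False, k=False, p=True, v=True, y=False

Verification: With this assignment, all 24 clauses evaluate to true.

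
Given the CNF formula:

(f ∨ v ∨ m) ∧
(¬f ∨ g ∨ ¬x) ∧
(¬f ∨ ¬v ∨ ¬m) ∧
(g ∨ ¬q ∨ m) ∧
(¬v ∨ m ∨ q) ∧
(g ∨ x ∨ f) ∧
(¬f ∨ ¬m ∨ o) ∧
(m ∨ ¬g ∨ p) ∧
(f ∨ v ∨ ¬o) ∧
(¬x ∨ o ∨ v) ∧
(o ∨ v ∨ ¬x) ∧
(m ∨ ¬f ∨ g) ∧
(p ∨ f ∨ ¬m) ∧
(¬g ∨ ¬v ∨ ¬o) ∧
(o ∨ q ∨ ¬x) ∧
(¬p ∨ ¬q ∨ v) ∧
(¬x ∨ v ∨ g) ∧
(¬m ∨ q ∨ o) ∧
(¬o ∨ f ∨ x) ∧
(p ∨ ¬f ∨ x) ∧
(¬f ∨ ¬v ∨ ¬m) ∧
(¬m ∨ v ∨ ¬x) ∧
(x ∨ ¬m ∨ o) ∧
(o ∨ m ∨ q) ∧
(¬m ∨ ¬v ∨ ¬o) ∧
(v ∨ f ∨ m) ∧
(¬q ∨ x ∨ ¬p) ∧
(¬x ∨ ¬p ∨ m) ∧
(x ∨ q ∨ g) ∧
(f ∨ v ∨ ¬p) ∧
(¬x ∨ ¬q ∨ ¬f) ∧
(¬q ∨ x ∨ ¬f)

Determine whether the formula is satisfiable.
Yes

Yes, the formula is satisfiable.

One satisfying assignment is: m=False, x=False, v=False, f=True, g=True, o=True, p=True, q=False

Verification: With this assignment, all 32 clauses evaluate to true.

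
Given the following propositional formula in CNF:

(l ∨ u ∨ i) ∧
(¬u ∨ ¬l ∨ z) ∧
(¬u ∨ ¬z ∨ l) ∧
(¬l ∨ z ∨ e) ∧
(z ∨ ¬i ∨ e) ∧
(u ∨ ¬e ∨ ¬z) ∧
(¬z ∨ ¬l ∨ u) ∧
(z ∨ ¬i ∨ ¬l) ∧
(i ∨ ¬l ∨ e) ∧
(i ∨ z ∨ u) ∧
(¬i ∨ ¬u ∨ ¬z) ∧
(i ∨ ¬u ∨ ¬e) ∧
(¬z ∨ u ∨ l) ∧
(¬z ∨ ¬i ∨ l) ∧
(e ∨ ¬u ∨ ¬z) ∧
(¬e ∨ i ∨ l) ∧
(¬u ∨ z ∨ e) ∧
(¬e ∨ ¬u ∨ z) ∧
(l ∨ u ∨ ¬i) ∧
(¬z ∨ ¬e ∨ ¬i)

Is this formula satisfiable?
No

No, the formula is not satisfiable.

No assignment of truth values to the variables can make all 20 clauses true simultaneously.

The formula is UNSAT (unsatisfiable).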